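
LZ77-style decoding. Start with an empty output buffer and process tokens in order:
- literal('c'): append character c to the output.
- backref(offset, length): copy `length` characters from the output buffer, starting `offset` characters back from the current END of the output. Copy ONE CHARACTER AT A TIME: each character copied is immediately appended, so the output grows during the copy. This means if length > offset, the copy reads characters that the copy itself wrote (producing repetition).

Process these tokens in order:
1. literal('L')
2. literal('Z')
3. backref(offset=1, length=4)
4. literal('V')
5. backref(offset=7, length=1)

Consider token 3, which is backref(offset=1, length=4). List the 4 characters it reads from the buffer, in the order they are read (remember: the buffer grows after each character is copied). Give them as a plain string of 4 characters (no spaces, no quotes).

Token 1: literal('L'). Output: "L"
Token 2: literal('Z'). Output: "LZ"
Token 3: backref(off=1, len=4). Buffer before: "LZ" (len 2)
  byte 1: read out[1]='Z', append. Buffer now: "LZZ"
  byte 2: read out[2]='Z', append. Buffer now: "LZZZ"
  byte 3: read out[3]='Z', append. Buffer now: "LZZZZ"
  byte 4: read out[4]='Z', append. Buffer now: "LZZZZZ"

Answer: ZZZZ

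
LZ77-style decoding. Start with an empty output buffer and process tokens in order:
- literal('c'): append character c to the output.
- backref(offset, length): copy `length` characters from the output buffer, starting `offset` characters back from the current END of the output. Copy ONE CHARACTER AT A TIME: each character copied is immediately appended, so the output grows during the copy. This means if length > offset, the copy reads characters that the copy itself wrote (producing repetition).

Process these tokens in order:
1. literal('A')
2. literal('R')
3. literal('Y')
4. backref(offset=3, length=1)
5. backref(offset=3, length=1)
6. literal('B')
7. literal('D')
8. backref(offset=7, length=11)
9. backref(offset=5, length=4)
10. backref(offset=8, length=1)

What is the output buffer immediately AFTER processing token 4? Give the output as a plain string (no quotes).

Answer: ARYA

Derivation:
Token 1: literal('A'). Output: "A"
Token 2: literal('R'). Output: "AR"
Token 3: literal('Y'). Output: "ARY"
Token 4: backref(off=3, len=1). Copied 'A' from pos 0. Output: "ARYA"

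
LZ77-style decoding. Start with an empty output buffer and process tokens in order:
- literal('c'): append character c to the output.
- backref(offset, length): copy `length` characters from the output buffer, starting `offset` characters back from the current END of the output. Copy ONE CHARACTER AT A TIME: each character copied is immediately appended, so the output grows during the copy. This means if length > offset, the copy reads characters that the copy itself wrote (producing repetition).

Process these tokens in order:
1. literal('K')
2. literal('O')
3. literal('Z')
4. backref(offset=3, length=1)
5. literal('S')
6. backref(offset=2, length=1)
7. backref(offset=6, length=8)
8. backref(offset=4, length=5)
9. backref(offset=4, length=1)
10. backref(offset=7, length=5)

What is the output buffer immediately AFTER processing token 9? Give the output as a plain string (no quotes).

Answer: KOZKSKKOZKSKKOSKKOSK

Derivation:
Token 1: literal('K'). Output: "K"
Token 2: literal('O'). Output: "KO"
Token 3: literal('Z'). Output: "KOZ"
Token 4: backref(off=3, len=1). Copied 'K' from pos 0. Output: "KOZK"
Token 5: literal('S'). Output: "KOZKS"
Token 6: backref(off=2, len=1). Copied 'K' from pos 3. Output: "KOZKSK"
Token 7: backref(off=6, len=8) (overlapping!). Copied 'KOZKSKKO' from pos 0. Output: "KOZKSKKOZKSKKO"
Token 8: backref(off=4, len=5) (overlapping!). Copied 'SKKOS' from pos 10. Output: "KOZKSKKOZKSKKOSKKOS"
Token 9: backref(off=4, len=1). Copied 'K' from pos 15. Output: "KOZKSKKOZKSKKOSKKOSK"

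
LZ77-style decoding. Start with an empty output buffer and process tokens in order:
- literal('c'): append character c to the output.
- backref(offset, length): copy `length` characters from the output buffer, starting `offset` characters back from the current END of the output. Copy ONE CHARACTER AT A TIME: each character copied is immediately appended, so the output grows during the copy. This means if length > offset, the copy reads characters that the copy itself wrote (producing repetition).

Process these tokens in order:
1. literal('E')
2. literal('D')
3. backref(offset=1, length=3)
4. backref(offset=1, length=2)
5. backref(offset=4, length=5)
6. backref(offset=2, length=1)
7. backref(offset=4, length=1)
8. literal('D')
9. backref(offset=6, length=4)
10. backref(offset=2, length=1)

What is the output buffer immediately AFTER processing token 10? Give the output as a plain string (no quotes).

Token 1: literal('E'). Output: "E"
Token 2: literal('D'). Output: "ED"
Token 3: backref(off=1, len=3) (overlapping!). Copied 'DDD' from pos 1. Output: "EDDDD"
Token 4: backref(off=1, len=2) (overlapping!). Copied 'DD' from pos 4. Output: "EDDDDDD"
Token 5: backref(off=4, len=5) (overlapping!). Copied 'DDDDD' from pos 3. Output: "EDDDDDDDDDDD"
Token 6: backref(off=2, len=1). Copied 'D' from pos 10. Output: "EDDDDDDDDDDDD"
Token 7: backref(off=4, len=1). Copied 'D' from pos 9. Output: "EDDDDDDDDDDDDD"
Token 8: literal('D'). Output: "EDDDDDDDDDDDDDD"
Token 9: backref(off=6, len=4). Copied 'DDDD' from pos 9. Output: "EDDDDDDDDDDDDDDDDDD"
Token 10: backref(off=2, len=1). Copied 'D' from pos 17. Output: "EDDDDDDDDDDDDDDDDDDD"

Answer: EDDDDDDDDDDDDDDDDDDD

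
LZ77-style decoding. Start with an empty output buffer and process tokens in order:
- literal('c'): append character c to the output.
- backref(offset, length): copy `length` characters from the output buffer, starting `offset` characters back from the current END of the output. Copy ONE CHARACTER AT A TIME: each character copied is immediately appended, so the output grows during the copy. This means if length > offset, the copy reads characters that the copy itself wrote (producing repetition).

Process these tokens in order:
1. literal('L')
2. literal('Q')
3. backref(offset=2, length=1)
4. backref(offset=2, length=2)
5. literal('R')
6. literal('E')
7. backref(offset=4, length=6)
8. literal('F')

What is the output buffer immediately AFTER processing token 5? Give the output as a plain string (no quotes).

Token 1: literal('L'). Output: "L"
Token 2: literal('Q'). Output: "LQ"
Token 3: backref(off=2, len=1). Copied 'L' from pos 0. Output: "LQL"
Token 4: backref(off=2, len=2). Copied 'QL' from pos 1. Output: "LQLQL"
Token 5: literal('R'). Output: "LQLQLR"

Answer: LQLQLR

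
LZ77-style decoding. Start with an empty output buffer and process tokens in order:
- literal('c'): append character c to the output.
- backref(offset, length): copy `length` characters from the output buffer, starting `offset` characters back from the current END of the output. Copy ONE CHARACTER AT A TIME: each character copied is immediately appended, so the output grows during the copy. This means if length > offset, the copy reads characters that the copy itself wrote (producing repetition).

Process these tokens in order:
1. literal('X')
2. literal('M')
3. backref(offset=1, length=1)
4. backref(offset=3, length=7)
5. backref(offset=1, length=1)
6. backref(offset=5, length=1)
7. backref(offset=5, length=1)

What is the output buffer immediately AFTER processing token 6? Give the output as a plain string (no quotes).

Token 1: literal('X'). Output: "X"
Token 2: literal('M'). Output: "XM"
Token 3: backref(off=1, len=1). Copied 'M' from pos 1. Output: "XMM"
Token 4: backref(off=3, len=7) (overlapping!). Copied 'XMMXMMX' from pos 0. Output: "XMMXMMXMMX"
Token 5: backref(off=1, len=1). Copied 'X' from pos 9. Output: "XMMXMMXMMXX"
Token 6: backref(off=5, len=1). Copied 'X' from pos 6. Output: "XMMXMMXMMXXX"

Answer: XMMXMMXMMXXX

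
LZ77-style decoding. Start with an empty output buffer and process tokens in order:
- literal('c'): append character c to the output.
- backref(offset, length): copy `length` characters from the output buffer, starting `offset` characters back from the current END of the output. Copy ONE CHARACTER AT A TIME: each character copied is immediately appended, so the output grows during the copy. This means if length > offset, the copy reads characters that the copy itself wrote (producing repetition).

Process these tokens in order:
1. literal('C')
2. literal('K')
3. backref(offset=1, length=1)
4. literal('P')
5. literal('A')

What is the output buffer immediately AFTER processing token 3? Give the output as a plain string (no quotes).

Token 1: literal('C'). Output: "C"
Token 2: literal('K'). Output: "CK"
Token 3: backref(off=1, len=1). Copied 'K' from pos 1. Output: "CKK"

Answer: CKK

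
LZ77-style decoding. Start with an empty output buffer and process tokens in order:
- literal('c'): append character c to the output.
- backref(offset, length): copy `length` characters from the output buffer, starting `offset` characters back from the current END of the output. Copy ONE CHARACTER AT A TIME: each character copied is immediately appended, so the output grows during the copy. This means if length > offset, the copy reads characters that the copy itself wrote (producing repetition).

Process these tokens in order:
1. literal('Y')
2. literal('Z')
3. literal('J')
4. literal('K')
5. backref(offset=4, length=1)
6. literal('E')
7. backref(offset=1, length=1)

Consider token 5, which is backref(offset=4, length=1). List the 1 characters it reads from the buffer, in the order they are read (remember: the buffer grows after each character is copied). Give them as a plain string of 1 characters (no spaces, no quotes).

Answer: Y

Derivation:
Token 1: literal('Y'). Output: "Y"
Token 2: literal('Z'). Output: "YZ"
Token 3: literal('J'). Output: "YZJ"
Token 4: literal('K'). Output: "YZJK"
Token 5: backref(off=4, len=1). Buffer before: "YZJK" (len 4)
  byte 1: read out[0]='Y', append. Buffer now: "YZJKY"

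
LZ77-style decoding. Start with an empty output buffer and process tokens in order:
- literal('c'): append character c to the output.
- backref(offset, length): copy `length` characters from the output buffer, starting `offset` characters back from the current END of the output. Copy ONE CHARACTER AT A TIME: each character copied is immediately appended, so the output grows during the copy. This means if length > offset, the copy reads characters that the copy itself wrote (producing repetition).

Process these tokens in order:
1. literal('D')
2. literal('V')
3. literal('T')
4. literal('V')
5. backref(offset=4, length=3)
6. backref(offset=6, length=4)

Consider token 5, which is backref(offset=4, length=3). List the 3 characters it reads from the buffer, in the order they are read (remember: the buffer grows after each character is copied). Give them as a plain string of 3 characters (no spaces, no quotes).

Token 1: literal('D'). Output: "D"
Token 2: literal('V'). Output: "DV"
Token 3: literal('T'). Output: "DVT"
Token 4: literal('V'). Output: "DVTV"
Token 5: backref(off=4, len=3). Buffer before: "DVTV" (len 4)
  byte 1: read out[0]='D', append. Buffer now: "DVTVD"
  byte 2: read out[1]='V', append. Buffer now: "DVTVDV"
  byte 3: read out[2]='T', append. Buffer now: "DVTVDVT"

Answer: DVT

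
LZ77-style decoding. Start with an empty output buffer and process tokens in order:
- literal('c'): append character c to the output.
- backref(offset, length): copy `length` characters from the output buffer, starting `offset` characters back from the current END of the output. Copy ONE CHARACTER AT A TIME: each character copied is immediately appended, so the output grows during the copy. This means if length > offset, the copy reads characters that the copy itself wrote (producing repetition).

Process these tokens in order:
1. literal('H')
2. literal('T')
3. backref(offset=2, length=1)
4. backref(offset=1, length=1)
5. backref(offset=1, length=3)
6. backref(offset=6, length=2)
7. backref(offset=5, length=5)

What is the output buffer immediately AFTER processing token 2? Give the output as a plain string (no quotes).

Token 1: literal('H'). Output: "H"
Token 2: literal('T'). Output: "HT"

Answer: HT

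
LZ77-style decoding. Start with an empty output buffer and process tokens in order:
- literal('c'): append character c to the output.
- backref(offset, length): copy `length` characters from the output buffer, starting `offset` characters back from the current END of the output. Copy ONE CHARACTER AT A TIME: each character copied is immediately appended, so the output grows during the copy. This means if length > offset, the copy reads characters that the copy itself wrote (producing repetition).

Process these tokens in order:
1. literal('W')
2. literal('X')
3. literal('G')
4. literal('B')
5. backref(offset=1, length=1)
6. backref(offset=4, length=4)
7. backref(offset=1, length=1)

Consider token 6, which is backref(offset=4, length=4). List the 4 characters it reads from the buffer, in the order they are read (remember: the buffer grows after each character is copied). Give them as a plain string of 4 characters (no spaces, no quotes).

Answer: XGBB

Derivation:
Token 1: literal('W'). Output: "W"
Token 2: literal('X'). Output: "WX"
Token 3: literal('G'). Output: "WXG"
Token 4: literal('B'). Output: "WXGB"
Token 5: backref(off=1, len=1). Copied 'B' from pos 3. Output: "WXGBB"
Token 6: backref(off=4, len=4). Buffer before: "WXGBB" (len 5)
  byte 1: read out[1]='X', append. Buffer now: "WXGBBX"
  byte 2: read out[2]='G', append. Buffer now: "WXGBBXG"
  byte 3: read out[3]='B', append. Buffer now: "WXGBBXGB"
  byte 4: read out[4]='B', append. Buffer now: "WXGBBXGBB"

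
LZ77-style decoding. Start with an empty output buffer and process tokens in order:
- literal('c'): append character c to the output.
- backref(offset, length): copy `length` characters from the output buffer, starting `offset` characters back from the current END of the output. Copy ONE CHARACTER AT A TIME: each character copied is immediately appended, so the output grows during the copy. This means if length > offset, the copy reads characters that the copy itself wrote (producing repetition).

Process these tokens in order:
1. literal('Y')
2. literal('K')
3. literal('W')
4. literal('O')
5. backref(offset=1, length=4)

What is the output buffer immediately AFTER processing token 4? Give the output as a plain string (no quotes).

Answer: YKWO

Derivation:
Token 1: literal('Y'). Output: "Y"
Token 2: literal('K'). Output: "YK"
Token 3: literal('W'). Output: "YKW"
Token 4: literal('O'). Output: "YKWO"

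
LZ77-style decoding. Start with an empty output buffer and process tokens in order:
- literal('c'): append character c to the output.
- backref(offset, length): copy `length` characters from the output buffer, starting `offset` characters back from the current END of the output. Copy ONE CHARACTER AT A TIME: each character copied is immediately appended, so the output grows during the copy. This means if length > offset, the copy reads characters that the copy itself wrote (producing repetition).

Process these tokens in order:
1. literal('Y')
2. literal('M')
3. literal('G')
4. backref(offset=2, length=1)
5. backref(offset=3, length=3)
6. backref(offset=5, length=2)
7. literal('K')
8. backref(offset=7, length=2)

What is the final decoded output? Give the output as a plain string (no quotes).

Token 1: literal('Y'). Output: "Y"
Token 2: literal('M'). Output: "YM"
Token 3: literal('G'). Output: "YMG"
Token 4: backref(off=2, len=1). Copied 'M' from pos 1. Output: "YMGM"
Token 5: backref(off=3, len=3). Copied 'MGM' from pos 1. Output: "YMGMMGM"
Token 6: backref(off=5, len=2). Copied 'GM' from pos 2. Output: "YMGMMGMGM"
Token 7: literal('K'). Output: "YMGMMGMGMK"
Token 8: backref(off=7, len=2). Copied 'MM' from pos 3. Output: "YMGMMGMGMKMM"

Answer: YMGMMGMGMKMM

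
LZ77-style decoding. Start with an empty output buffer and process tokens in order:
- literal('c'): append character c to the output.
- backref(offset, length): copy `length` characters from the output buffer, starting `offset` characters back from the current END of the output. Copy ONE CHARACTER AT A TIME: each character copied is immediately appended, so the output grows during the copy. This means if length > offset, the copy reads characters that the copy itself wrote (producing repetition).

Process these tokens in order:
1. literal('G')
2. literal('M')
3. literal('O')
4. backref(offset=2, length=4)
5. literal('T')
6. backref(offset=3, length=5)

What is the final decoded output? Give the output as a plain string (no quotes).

Answer: GMOMOMOTMOTMO

Derivation:
Token 1: literal('G'). Output: "G"
Token 2: literal('M'). Output: "GM"
Token 3: literal('O'). Output: "GMO"
Token 4: backref(off=2, len=4) (overlapping!). Copied 'MOMO' from pos 1. Output: "GMOMOMO"
Token 5: literal('T'). Output: "GMOMOMOT"
Token 6: backref(off=3, len=5) (overlapping!). Copied 'MOTMO' from pos 5. Output: "GMOMOMOTMOTMO"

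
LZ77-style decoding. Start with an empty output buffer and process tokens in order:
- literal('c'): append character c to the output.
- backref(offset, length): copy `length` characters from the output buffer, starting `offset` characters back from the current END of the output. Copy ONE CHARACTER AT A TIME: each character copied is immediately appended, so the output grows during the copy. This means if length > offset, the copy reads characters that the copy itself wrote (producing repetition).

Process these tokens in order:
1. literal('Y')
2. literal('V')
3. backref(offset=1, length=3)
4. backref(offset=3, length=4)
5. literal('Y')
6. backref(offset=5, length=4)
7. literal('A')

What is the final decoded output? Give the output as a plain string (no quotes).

Token 1: literal('Y'). Output: "Y"
Token 2: literal('V'). Output: "YV"
Token 3: backref(off=1, len=3) (overlapping!). Copied 'VVV' from pos 1. Output: "YVVVV"
Token 4: backref(off=3, len=4) (overlapping!). Copied 'VVVV' from pos 2. Output: "YVVVVVVVV"
Token 5: literal('Y'). Output: "YVVVVVVVVY"
Token 6: backref(off=5, len=4). Copied 'VVVV' from pos 5. Output: "YVVVVVVVVYVVVV"
Token 7: literal('A'). Output: "YVVVVVVVVYVVVVA"

Answer: YVVVVVVVVYVVVVA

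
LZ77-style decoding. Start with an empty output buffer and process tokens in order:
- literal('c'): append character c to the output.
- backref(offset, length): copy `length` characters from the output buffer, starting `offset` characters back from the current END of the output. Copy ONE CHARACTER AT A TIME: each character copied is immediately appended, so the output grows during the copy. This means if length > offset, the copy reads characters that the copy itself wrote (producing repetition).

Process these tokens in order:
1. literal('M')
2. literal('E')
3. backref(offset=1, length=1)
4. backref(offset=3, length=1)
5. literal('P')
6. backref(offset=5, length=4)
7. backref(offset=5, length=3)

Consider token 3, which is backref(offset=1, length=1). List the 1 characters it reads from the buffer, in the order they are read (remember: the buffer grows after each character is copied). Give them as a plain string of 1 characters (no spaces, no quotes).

Answer: E

Derivation:
Token 1: literal('M'). Output: "M"
Token 2: literal('E'). Output: "ME"
Token 3: backref(off=1, len=1). Buffer before: "ME" (len 2)
  byte 1: read out[1]='E', append. Buffer now: "MEE"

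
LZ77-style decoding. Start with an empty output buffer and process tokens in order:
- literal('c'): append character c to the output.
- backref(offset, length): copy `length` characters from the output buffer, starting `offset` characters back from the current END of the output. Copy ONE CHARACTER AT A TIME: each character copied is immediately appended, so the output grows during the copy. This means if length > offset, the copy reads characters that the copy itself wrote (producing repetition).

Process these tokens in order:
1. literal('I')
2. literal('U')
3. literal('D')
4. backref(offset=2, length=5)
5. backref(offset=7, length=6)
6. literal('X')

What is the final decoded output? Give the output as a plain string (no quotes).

Answer: IUDUDUDUUDUDUDX

Derivation:
Token 1: literal('I'). Output: "I"
Token 2: literal('U'). Output: "IU"
Token 3: literal('D'). Output: "IUD"
Token 4: backref(off=2, len=5) (overlapping!). Copied 'UDUDU' from pos 1. Output: "IUDUDUDU"
Token 5: backref(off=7, len=6). Copied 'UDUDUD' from pos 1. Output: "IUDUDUDUUDUDUD"
Token 6: literal('X'). Output: "IUDUDUDUUDUDUDX"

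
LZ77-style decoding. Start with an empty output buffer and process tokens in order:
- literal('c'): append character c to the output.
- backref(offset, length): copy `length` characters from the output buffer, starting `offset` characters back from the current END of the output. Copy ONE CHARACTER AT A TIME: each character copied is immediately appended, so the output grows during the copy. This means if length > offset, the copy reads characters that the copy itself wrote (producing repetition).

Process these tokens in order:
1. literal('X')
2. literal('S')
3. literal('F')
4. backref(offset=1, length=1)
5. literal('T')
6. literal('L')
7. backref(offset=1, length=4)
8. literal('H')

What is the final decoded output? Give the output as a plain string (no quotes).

Token 1: literal('X'). Output: "X"
Token 2: literal('S'). Output: "XS"
Token 3: literal('F'). Output: "XSF"
Token 4: backref(off=1, len=1). Copied 'F' from pos 2. Output: "XSFF"
Token 5: literal('T'). Output: "XSFFT"
Token 6: literal('L'). Output: "XSFFTL"
Token 7: backref(off=1, len=4) (overlapping!). Copied 'LLLL' from pos 5. Output: "XSFFTLLLLL"
Token 8: literal('H'). Output: "XSFFTLLLLLH"

Answer: XSFFTLLLLLH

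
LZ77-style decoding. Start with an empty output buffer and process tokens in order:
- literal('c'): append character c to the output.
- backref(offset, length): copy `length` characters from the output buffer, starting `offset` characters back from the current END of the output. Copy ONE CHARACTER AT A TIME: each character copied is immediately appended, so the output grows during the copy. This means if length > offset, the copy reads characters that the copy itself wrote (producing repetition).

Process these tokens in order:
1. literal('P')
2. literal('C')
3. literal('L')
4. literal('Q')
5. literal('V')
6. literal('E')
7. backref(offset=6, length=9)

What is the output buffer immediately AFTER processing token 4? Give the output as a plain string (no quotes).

Answer: PCLQ

Derivation:
Token 1: literal('P'). Output: "P"
Token 2: literal('C'). Output: "PC"
Token 3: literal('L'). Output: "PCL"
Token 4: literal('Q'). Output: "PCLQ"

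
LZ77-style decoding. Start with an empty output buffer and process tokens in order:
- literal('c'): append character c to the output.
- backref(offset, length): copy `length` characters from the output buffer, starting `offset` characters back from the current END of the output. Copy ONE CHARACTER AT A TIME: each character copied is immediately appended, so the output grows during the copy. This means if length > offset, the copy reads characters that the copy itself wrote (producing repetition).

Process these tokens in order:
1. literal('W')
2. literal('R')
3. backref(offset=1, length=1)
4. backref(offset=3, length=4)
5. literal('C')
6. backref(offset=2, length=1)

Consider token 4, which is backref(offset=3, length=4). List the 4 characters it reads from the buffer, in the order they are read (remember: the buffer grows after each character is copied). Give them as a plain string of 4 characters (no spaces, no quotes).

Token 1: literal('W'). Output: "W"
Token 2: literal('R'). Output: "WR"
Token 3: backref(off=1, len=1). Copied 'R' from pos 1. Output: "WRR"
Token 4: backref(off=3, len=4). Buffer before: "WRR" (len 3)
  byte 1: read out[0]='W', append. Buffer now: "WRRW"
  byte 2: read out[1]='R', append. Buffer now: "WRRWR"
  byte 3: read out[2]='R', append. Buffer now: "WRRWRR"
  byte 4: read out[3]='W', append. Buffer now: "WRRWRRW"

Answer: WRRW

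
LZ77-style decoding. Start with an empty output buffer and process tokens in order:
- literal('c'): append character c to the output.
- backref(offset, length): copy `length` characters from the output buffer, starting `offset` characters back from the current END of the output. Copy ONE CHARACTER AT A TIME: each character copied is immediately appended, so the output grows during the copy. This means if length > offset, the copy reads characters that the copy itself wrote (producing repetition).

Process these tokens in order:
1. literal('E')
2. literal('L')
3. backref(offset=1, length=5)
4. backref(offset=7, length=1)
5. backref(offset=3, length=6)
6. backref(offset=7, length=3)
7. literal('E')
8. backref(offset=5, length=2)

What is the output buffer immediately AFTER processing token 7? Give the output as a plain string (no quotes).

Answer: ELLLLLLELLELLEELLE

Derivation:
Token 1: literal('E'). Output: "E"
Token 2: literal('L'). Output: "EL"
Token 3: backref(off=1, len=5) (overlapping!). Copied 'LLLLL' from pos 1. Output: "ELLLLLL"
Token 4: backref(off=7, len=1). Copied 'E' from pos 0. Output: "ELLLLLLE"
Token 5: backref(off=3, len=6) (overlapping!). Copied 'LLELLE' from pos 5. Output: "ELLLLLLELLELLE"
Token 6: backref(off=7, len=3). Copied 'ELL' from pos 7. Output: "ELLLLLLELLELLEELL"
Token 7: literal('E'). Output: "ELLLLLLELLELLEELLE"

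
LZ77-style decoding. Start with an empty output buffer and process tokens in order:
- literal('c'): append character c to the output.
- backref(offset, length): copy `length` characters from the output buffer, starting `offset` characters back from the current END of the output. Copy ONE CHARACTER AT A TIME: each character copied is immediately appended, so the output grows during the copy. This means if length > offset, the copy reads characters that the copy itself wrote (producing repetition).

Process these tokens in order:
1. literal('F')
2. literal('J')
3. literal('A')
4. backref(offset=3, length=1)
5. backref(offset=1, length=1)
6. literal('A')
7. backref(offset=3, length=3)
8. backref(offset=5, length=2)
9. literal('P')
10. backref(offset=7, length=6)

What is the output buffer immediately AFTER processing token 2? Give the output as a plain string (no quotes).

Answer: FJ

Derivation:
Token 1: literal('F'). Output: "F"
Token 2: literal('J'). Output: "FJ"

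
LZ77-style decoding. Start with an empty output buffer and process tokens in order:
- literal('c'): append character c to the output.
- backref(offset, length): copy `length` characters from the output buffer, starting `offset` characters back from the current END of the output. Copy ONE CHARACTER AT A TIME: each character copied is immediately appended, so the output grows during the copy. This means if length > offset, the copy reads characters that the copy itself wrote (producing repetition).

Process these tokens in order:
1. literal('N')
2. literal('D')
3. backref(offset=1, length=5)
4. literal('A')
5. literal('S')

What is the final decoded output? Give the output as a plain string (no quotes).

Answer: NDDDDDDAS

Derivation:
Token 1: literal('N'). Output: "N"
Token 2: literal('D'). Output: "ND"
Token 3: backref(off=1, len=5) (overlapping!). Copied 'DDDDD' from pos 1. Output: "NDDDDDD"
Token 4: literal('A'). Output: "NDDDDDDA"
Token 5: literal('S'). Output: "NDDDDDDAS"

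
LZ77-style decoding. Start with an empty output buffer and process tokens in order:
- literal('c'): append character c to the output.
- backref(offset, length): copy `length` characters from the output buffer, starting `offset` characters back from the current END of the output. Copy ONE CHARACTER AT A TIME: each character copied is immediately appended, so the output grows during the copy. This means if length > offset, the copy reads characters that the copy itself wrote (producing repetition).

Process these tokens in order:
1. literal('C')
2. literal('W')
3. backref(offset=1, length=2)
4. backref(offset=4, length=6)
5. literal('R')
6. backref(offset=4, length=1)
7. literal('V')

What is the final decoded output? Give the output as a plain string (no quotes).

Answer: CWWWCWWWCWRWV

Derivation:
Token 1: literal('C'). Output: "C"
Token 2: literal('W'). Output: "CW"
Token 3: backref(off=1, len=2) (overlapping!). Copied 'WW' from pos 1. Output: "CWWW"
Token 4: backref(off=4, len=6) (overlapping!). Copied 'CWWWCW' from pos 0. Output: "CWWWCWWWCW"
Token 5: literal('R'). Output: "CWWWCWWWCWR"
Token 6: backref(off=4, len=1). Copied 'W' from pos 7. Output: "CWWWCWWWCWRW"
Token 7: literal('V'). Output: "CWWWCWWWCWRWV"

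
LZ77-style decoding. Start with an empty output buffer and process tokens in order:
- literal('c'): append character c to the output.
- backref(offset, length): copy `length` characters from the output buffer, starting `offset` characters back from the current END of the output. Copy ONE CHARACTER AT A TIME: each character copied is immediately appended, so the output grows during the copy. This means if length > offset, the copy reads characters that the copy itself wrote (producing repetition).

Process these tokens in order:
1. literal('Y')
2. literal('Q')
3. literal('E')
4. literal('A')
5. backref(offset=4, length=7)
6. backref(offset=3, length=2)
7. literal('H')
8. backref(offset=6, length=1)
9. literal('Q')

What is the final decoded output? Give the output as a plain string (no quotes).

Answer: YQEAYQEAYQEYQHYQ

Derivation:
Token 1: literal('Y'). Output: "Y"
Token 2: literal('Q'). Output: "YQ"
Token 3: literal('E'). Output: "YQE"
Token 4: literal('A'). Output: "YQEA"
Token 5: backref(off=4, len=7) (overlapping!). Copied 'YQEAYQE' from pos 0. Output: "YQEAYQEAYQE"
Token 6: backref(off=3, len=2). Copied 'YQ' from pos 8. Output: "YQEAYQEAYQEYQ"
Token 7: literal('H'). Output: "YQEAYQEAYQEYQH"
Token 8: backref(off=6, len=1). Copied 'Y' from pos 8. Output: "YQEAYQEAYQEYQHY"
Token 9: literal('Q'). Output: "YQEAYQEAYQEYQHYQ"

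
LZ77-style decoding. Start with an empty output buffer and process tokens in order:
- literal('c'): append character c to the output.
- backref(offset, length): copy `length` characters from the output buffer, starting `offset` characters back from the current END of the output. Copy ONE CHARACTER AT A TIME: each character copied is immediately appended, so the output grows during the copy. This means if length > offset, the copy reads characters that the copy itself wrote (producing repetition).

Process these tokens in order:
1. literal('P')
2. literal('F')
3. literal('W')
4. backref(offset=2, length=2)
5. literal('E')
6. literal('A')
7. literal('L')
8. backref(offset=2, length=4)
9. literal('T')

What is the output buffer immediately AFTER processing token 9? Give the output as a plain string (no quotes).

Answer: PFWFWEALALALT

Derivation:
Token 1: literal('P'). Output: "P"
Token 2: literal('F'). Output: "PF"
Token 3: literal('W'). Output: "PFW"
Token 4: backref(off=2, len=2). Copied 'FW' from pos 1. Output: "PFWFW"
Token 5: literal('E'). Output: "PFWFWE"
Token 6: literal('A'). Output: "PFWFWEA"
Token 7: literal('L'). Output: "PFWFWEAL"
Token 8: backref(off=2, len=4) (overlapping!). Copied 'ALAL' from pos 6. Output: "PFWFWEALALAL"
Token 9: literal('T'). Output: "PFWFWEALALALT"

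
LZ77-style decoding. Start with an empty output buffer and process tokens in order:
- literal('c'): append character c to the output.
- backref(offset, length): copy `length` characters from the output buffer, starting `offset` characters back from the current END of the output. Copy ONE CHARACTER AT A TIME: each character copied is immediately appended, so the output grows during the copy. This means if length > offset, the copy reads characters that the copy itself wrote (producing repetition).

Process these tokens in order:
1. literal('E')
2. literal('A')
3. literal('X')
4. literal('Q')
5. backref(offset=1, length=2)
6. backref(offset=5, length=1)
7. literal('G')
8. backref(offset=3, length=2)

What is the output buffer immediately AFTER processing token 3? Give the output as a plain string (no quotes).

Answer: EAX

Derivation:
Token 1: literal('E'). Output: "E"
Token 2: literal('A'). Output: "EA"
Token 3: literal('X'). Output: "EAX"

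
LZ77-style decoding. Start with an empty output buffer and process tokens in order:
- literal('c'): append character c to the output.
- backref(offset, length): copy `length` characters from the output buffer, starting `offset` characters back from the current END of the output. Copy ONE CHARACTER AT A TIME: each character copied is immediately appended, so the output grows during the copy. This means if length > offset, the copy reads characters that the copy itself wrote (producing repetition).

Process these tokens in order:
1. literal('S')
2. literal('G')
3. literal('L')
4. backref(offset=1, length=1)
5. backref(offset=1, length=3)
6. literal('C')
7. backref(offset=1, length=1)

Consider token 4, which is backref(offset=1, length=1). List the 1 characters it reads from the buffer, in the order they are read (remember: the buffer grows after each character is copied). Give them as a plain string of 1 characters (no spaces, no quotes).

Answer: L

Derivation:
Token 1: literal('S'). Output: "S"
Token 2: literal('G'). Output: "SG"
Token 3: literal('L'). Output: "SGL"
Token 4: backref(off=1, len=1). Buffer before: "SGL" (len 3)
  byte 1: read out[2]='L', append. Buffer now: "SGLL"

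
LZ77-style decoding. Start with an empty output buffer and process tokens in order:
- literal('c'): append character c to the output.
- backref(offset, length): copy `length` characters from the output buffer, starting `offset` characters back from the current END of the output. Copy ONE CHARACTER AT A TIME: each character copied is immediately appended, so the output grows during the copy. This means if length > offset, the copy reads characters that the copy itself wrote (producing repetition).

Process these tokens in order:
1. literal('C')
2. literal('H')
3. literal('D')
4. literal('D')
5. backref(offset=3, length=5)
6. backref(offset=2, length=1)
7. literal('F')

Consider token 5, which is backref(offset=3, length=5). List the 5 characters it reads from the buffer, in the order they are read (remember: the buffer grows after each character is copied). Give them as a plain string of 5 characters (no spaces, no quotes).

Answer: HDDHD

Derivation:
Token 1: literal('C'). Output: "C"
Token 2: literal('H'). Output: "CH"
Token 3: literal('D'). Output: "CHD"
Token 4: literal('D'). Output: "CHDD"
Token 5: backref(off=3, len=5). Buffer before: "CHDD" (len 4)
  byte 1: read out[1]='H', append. Buffer now: "CHDDH"
  byte 2: read out[2]='D', append. Buffer now: "CHDDHD"
  byte 3: read out[3]='D', append. Buffer now: "CHDDHDD"
  byte 4: read out[4]='H', append. Buffer now: "CHDDHDDH"
  byte 5: read out[5]='D', append. Buffer now: "CHDDHDDHD"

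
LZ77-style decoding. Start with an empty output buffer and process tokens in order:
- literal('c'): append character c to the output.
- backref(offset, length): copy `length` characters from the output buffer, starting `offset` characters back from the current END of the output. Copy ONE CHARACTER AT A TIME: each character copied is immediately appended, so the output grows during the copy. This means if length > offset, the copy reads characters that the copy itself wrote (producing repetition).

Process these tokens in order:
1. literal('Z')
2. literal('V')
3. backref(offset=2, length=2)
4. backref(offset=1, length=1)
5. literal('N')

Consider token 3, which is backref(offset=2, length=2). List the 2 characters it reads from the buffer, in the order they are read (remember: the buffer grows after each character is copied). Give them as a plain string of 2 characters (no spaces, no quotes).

Token 1: literal('Z'). Output: "Z"
Token 2: literal('V'). Output: "ZV"
Token 3: backref(off=2, len=2). Buffer before: "ZV" (len 2)
  byte 1: read out[0]='Z', append. Buffer now: "ZVZ"
  byte 2: read out[1]='V', append. Buffer now: "ZVZV"

Answer: ZV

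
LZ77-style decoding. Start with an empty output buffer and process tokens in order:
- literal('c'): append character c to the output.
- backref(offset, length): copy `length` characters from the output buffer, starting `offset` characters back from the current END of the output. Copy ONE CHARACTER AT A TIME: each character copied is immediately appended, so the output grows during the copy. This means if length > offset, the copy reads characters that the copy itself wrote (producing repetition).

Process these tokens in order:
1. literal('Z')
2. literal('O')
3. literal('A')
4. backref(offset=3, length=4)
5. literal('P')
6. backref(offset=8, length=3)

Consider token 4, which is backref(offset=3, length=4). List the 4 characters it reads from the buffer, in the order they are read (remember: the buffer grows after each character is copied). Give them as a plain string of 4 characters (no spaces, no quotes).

Token 1: literal('Z'). Output: "Z"
Token 2: literal('O'). Output: "ZO"
Token 3: literal('A'). Output: "ZOA"
Token 4: backref(off=3, len=4). Buffer before: "ZOA" (len 3)
  byte 1: read out[0]='Z', append. Buffer now: "ZOAZ"
  byte 2: read out[1]='O', append. Buffer now: "ZOAZO"
  byte 3: read out[2]='A', append. Buffer now: "ZOAZOA"
  byte 4: read out[3]='Z', append. Buffer now: "ZOAZOAZ"

Answer: ZOAZ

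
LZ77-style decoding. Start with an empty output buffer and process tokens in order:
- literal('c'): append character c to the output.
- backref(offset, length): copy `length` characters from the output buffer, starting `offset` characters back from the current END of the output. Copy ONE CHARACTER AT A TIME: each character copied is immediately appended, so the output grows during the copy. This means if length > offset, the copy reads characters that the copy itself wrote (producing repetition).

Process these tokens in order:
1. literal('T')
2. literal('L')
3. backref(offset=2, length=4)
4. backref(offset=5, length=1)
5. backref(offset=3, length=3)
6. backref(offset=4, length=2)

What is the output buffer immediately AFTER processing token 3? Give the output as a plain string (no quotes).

Token 1: literal('T'). Output: "T"
Token 2: literal('L'). Output: "TL"
Token 3: backref(off=2, len=4) (overlapping!). Copied 'TLTL' from pos 0. Output: "TLTLTL"

Answer: TLTLTL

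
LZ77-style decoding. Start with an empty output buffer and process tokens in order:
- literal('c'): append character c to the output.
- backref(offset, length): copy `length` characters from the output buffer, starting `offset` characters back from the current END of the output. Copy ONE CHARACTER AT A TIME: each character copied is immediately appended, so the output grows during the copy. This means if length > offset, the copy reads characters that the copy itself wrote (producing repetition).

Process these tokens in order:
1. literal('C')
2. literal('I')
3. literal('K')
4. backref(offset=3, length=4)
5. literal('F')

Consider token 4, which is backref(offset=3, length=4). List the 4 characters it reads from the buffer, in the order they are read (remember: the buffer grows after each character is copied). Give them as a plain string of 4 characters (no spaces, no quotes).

Answer: CIKC

Derivation:
Token 1: literal('C'). Output: "C"
Token 2: literal('I'). Output: "CI"
Token 3: literal('K'). Output: "CIK"
Token 4: backref(off=3, len=4). Buffer before: "CIK" (len 3)
  byte 1: read out[0]='C', append. Buffer now: "CIKC"
  byte 2: read out[1]='I', append. Buffer now: "CIKCI"
  byte 3: read out[2]='K', append. Buffer now: "CIKCIK"
  byte 4: read out[3]='C', append. Buffer now: "CIKCIKC"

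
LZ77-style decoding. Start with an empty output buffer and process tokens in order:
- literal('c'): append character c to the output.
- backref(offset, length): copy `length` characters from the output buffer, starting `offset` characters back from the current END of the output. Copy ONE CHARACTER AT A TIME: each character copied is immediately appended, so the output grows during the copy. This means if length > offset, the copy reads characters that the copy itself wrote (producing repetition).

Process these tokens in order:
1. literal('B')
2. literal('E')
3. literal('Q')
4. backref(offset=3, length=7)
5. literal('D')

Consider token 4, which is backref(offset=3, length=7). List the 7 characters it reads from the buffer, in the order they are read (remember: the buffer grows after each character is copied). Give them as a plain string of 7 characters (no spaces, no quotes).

Token 1: literal('B'). Output: "B"
Token 2: literal('E'). Output: "BE"
Token 3: literal('Q'). Output: "BEQ"
Token 4: backref(off=3, len=7). Buffer before: "BEQ" (len 3)
  byte 1: read out[0]='B', append. Buffer now: "BEQB"
  byte 2: read out[1]='E', append. Buffer now: "BEQBE"
  byte 3: read out[2]='Q', append. Buffer now: "BEQBEQ"
  byte 4: read out[3]='B', append. Buffer now: "BEQBEQB"
  byte 5: read out[4]='E', append. Buffer now: "BEQBEQBE"
  byte 6: read out[5]='Q', append. Buffer now: "BEQBEQBEQ"
  byte 7: read out[6]='B', append. Buffer now: "BEQBEQBEQB"

Answer: BEQBEQB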